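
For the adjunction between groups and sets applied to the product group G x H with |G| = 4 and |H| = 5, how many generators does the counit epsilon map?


The counit epsilon_K: F(U(K)) -> K of the Free-Forgetful adjunction
maps |K| generators of F(U(K)) into K. For K = G x H (the product group),
|G x H| = |G| * |H|.
Total generators mapped = 4 * 5 = 20.

20


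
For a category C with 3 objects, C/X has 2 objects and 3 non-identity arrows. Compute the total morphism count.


In the slice category C/X, objects are morphisms to X.
Identity morphisms: 2 (one per object of C/X).
Non-identity morphisms: 3.
Total = 2 + 3 = 5

5


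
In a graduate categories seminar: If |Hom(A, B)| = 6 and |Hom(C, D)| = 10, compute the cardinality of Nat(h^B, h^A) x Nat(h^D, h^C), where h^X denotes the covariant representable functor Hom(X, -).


By the Yoneda lemma, Nat(h^B, h^A) is isomorphic to Hom(A, B),
so |Nat(h^B, h^A)| = |Hom(A, B)| and |Nat(h^D, h^C)| = |Hom(C, D)|.
|Hom(A, B)| = 6, |Hom(C, D)| = 10.
|Nat(h^B, h^A) x Nat(h^D, h^C)| = 6 * 10 = 60

60


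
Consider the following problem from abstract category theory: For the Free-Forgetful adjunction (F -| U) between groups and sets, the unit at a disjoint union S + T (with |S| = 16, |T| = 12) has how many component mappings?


The unit eta_X: X -> U(F(X)) of the Free-Forgetful adjunction
maps each element of X to a generator of F(X). For X = S + T (disjoint
union in Set), |S + T| = |S| + |T|.
Total mappings = 16 + 12 = 28.

28


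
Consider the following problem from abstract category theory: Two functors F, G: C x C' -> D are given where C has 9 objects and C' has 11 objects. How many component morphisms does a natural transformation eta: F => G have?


A natural transformation eta: F => G assigns one component morphism per
object of the domain category.
The domain is the product category C x C', so
|Ob(C x C')| = |Ob(C)| * |Ob(C')| = 9 * 11 = 99.
Therefore eta has 99 component morphisms.

99


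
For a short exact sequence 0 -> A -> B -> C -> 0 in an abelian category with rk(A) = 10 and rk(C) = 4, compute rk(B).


For a short exact sequence 0 -> A -> B -> C -> 0,
rank is additive: rank(B) = rank(A) + rank(C).
rank(B) = 10 + 4 = 14

14


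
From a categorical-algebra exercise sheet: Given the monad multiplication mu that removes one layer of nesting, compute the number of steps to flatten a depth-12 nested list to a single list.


Each application of mu: T^2 -> T removes one layer of nesting.
Starting at depth 12 (i.e., T^12(X)), we need to reach T(X).
Number of mu applications = 12 - 1 = 11

11


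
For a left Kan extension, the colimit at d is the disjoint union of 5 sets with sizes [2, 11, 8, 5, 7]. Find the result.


Pointwise, the left Kan extension (Lan_F H)(d) is the colimit, indexed
by the comma category (F downarrow d), of H composed with the
projection (F downarrow d) -> C. Here that colimit is given
as a coproduct (disjoint union) of sets, so its cardinality is the
sum of the sizes of the summands.
Coproduct of sets with sizes: 2 + 11 + 8 + 5 + 7
= 33

33


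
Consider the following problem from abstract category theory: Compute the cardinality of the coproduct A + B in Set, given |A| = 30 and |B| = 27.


In Set, the coproduct A + B is the disjoint union.
|A + B| = |A| + |B| = 30 + 27 = 57

57


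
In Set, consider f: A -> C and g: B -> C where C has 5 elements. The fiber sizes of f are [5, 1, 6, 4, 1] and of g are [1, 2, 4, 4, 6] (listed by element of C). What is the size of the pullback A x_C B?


The pullback A x_C B consists of pairs (a, b) with f(a) = g(b).
For each element c in C, the fiber product has |f^-1(c)| * |g^-1(c)| elements.
Summing over C: 5 * 1 + 1 * 2 + 6 * 4 + 4 * 4 + 1 * 6
= 5 + 2 + 24 + 16 + 6 = 53

53


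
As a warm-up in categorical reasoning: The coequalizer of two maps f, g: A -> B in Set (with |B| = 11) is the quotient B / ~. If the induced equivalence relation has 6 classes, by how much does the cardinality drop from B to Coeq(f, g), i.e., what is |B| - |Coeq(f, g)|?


The coequalizer Coeq(f, g) = B / ~ has one element per equivalence class.
|B| = 11, |Coeq(f, g)| = 6.
|B| - |Coeq(f, g)| = 11 - 6 = 5.

5


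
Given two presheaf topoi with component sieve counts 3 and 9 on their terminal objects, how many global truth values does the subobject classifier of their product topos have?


In a product of presheaf topoi E_1 x E_2, the subobject classifier
is Omega = Omega_1 x Omega_2 (componentwise), so
|Omega(top)| = |Omega_1(top_1)| * |Omega_2(top_2)|.
= 3 * 9 = 27.

27


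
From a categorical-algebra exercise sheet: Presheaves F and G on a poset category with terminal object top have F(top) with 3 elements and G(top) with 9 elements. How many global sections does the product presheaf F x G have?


Global sections of a presheaf on a poset with terminal top satisfy
Gamma(H) ~ H(top). Presheaves admit pointwise products, so
(F x G)(top) = F(top) x G(top) (Cartesian product).
|Gamma(F x G)| = |F(top)| * |G(top)| = 3 * 9 = 27.

27


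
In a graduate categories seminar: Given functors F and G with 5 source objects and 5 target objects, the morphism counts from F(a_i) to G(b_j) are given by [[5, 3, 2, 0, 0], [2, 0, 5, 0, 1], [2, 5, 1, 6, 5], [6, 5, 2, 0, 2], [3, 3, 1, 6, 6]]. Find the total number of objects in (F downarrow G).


Objects of (F downarrow G) are triples (a, b, h: F(a)->G(b)).
The count equals the sum of all entries in the hom-matrix.
sum(row 0) = 10
sum(row 1) = 8
sum(row 2) = 19
sum(row 3) = 15
sum(row 4) = 19
Grand total = 71

71


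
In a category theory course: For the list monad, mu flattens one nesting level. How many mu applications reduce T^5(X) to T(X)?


Each application of mu: T^2 -> T removes one layer of nesting.
Starting at depth 5 (i.e., T^5(X)), we need to reach T(X).
Number of mu applications = 5 - 1 = 4

4


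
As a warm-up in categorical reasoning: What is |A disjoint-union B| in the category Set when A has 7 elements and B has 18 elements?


In Set, the coproduct A + B is the disjoint union.
|A + B| = |A| + |B| = 7 + 18 = 25

25


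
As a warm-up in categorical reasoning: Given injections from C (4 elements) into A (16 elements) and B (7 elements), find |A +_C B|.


The pushout A +_C B identifies the images of C in A and B.
|A +_C B| = |A| + |B| - |C| (for injections).
= 16 + 7 - 4 = 19

19


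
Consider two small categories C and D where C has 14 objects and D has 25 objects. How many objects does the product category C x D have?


The product category C x D has objects that are pairs (c, d).
Number of pairs = |Ob(C)| * |Ob(D)| = 14 * 25 = 350

350


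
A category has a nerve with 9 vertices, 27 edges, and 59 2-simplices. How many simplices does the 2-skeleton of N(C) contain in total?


The 2-skeleton of the nerve N(C) consists of simplices in dimensions 0, 1, 2:
  |N(C)_0| = 9 (objects)
  |N(C)_1| = 27 (morphisms)
  |N(C)_2| = 59 (composable pairs)
Total = 9 + 27 + 59 = 95

95


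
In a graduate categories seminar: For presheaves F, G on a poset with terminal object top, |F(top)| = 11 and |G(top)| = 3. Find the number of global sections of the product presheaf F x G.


Global sections of a presheaf on a poset with terminal top satisfy
Gamma(H) ~ H(top). Presheaves admit pointwise products, so
(F x G)(top) = F(top) x G(top) (Cartesian product).
|Gamma(F x G)| = |F(top)| * |G(top)| = 11 * 3 = 33.

33


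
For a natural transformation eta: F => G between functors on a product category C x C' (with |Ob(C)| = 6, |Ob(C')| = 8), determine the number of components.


A natural transformation eta: F => G assigns one component morphism per
object of the domain category.
The domain is the product category C x C', so
|Ob(C x C')| = |Ob(C)| * |Ob(C')| = 6 * 8 = 48.
Therefore eta has 48 component morphisms.

48


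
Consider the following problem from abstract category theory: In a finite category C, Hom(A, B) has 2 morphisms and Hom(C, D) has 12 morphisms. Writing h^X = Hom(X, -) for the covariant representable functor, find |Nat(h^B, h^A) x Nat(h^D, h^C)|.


By the Yoneda lemma, Nat(h^B, h^A) is isomorphic to Hom(A, B),
so |Nat(h^B, h^A)| = |Hom(A, B)| and |Nat(h^D, h^C)| = |Hom(C, D)|.
|Hom(A, B)| = 2, |Hom(C, D)| = 12.
|Nat(h^B, h^A) x Nat(h^D, h^C)| = 2 * 12 = 24

24


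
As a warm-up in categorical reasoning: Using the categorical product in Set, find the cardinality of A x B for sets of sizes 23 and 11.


In Set, the product A x B is the Cartesian product.
By the universal property, |A x B| = |A| * |B|.
|A x B| = 23 * 11 = 253

253


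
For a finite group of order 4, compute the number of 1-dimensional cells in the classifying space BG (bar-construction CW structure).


In the bar-construction CW model of BG, the n-cells are indexed by
n-tuples [g_1|...|g_n] of non-identity elements of G (degenerate
simplices with some g_i = e do not contribute cells), so there are
(|G| - 1)^n n-cells.
For dim = 1 with |G| = 4:
cells = (4 - 1)^1 = 3^1 = 3

3


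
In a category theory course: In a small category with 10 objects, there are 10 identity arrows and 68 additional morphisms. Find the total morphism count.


Each object has an identity morphism, giving 10 identities.
Adding the 68 non-identity morphisms:
Total = 10 + 68 = 78

78


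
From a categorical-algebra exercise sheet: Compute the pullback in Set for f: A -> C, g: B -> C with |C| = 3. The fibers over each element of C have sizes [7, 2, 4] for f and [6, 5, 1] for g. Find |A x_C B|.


The pullback A x_C B consists of pairs (a, b) with f(a) = g(b).
For each element c in C, the fiber product has |f^-1(c)| * |g^-1(c)| elements.
Summing over C: 7 * 6 + 2 * 5 + 4 * 1
= 42 + 10 + 4 = 56

56


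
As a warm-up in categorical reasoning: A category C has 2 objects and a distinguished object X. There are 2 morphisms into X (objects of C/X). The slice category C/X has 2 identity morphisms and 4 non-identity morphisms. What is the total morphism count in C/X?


In the slice category C/X, objects are morphisms to X.
Identity morphisms: 2 (one per object of C/X).
Non-identity morphisms: 4.
Total = 2 + 4 = 6

6


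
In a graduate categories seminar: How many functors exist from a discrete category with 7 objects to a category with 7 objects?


A functor from a discrete category C to D is determined by
where each object maps. Each of the 7 objects of C can map
to any of the 7 objects of D independently.
Number of functors = 7^7 = 823543

823543


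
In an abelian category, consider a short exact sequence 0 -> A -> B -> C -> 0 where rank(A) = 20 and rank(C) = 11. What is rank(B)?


For a short exact sequence 0 -> A -> B -> C -> 0,
rank is additive: rank(B) = rank(A) + rank(C).
rank(B) = 20 + 11 = 31

31


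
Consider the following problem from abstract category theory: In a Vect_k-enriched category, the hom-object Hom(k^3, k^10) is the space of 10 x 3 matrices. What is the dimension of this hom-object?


In Vect-enriched categories, Hom(k^n, k^m) is the space of m x n matrices.
dim(Hom(k^3, k^10)) = 10 * 3 = 30

30


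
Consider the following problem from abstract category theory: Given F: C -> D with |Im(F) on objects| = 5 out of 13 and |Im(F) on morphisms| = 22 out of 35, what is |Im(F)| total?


The image of F consists of distinct objects and distinct morphisms.
|Im(F)| on objects = 5
|Im(F)| on morphisms = 22
Total image cardinality = 5 + 22 = 27

27


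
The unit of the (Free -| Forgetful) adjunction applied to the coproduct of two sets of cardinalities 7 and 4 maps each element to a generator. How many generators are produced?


The unit eta_X: X -> U(F(X)) of the Free-Forgetful adjunction
maps each element of X to a generator of F(X). For X = S + T (disjoint
union in Set), |S + T| = |S| + |T|.
Total mappings = 7 + 4 = 11.

11


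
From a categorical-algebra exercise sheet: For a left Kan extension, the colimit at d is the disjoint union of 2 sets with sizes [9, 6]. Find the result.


Pointwise, the left Kan extension (Lan_F H)(d) is the colimit, indexed
by the comma category (F downarrow d), of H composed with the
projection (F downarrow d) -> C. Here that colimit is given
as a coproduct (disjoint union) of sets, so its cardinality is the
sum of the sizes of the summands.
Coproduct of sets with sizes: 9 + 6
= 15

15


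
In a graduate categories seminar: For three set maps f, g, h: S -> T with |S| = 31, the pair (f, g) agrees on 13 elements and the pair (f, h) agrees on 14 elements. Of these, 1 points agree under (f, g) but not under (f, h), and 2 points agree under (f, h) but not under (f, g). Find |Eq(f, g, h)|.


Eq(f, g, h) is the triple-agreement set: points in S where all three
maps take the same value. Using inclusion-exclusion on the pairwise data:
Pair (f, g) agrees on 13 points; pair (f, h) on 14 points.
Points agreeing under (f, g) but not (f, h) = 1; under (f, h) but not (f, g) = 2.
Triple-agreement = agreement-in-(f, g) minus points that agree under (f, g) but not (f, h):
|Eq(f, g, h)| = 13 - 1 = 12
(cross-check via (f, h): 14 - 2 = 12.)

12


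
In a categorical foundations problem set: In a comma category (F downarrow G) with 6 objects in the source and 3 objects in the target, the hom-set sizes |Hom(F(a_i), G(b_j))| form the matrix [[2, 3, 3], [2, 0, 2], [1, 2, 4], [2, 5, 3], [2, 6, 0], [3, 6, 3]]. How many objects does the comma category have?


Objects of (F downarrow G) are triples (a, b, h: F(a)->G(b)).
The count equals the sum of all entries in the hom-matrix.
sum(row 0) = 8
sum(row 1) = 4
sum(row 2) = 7
sum(row 3) = 10
sum(row 4) = 8
sum(row 5) = 12
Grand total = 49

49


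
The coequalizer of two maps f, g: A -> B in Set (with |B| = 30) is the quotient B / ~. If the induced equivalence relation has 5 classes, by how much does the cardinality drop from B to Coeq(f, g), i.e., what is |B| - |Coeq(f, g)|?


The coequalizer Coeq(f, g) = B / ~ has one element per equivalence class.
|B| = 30, |Coeq(f, g)| = 5.
|B| - |Coeq(f, g)| = 30 - 5 = 25.

25


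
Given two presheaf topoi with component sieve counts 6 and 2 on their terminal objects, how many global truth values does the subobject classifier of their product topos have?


In a product of presheaf topoi E_1 x E_2, the subobject classifier
is Omega = Omega_1 x Omega_2 (componentwise), so
|Omega(top)| = |Omega_1(top_1)| * |Omega_2(top_2)|.
= 6 * 2 = 12.

12


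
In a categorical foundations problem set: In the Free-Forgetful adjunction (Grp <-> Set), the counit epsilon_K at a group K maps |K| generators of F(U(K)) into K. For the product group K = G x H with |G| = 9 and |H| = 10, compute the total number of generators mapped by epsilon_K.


The counit epsilon_K: F(U(K)) -> K of the Free-Forgetful adjunction
maps |K| generators of F(U(K)) into K. For K = G x H (the product group),
|G x H| = |G| * |H|.
Total generators mapped = 9 * 10 = 90.

90


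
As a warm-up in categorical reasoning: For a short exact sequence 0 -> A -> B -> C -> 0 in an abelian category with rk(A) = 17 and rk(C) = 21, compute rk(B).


For a short exact sequence 0 -> A -> B -> C -> 0,
rank is additive: rank(B) = rank(A) + rank(C).
rank(B) = 17 + 21 = 38

38


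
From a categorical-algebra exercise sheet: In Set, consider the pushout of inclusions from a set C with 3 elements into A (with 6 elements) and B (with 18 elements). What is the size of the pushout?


The pushout A +_C B identifies the images of C in A and B.
|A +_C B| = |A| + |B| - |C| (for injections).
= 6 + 18 - 3 = 21

21


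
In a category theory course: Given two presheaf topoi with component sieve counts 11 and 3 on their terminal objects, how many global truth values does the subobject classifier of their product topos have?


In a product of presheaf topoi E_1 x E_2, the subobject classifier
is Omega = Omega_1 x Omega_2 (componentwise), so
|Omega(top)| = |Omega_1(top_1)| * |Omega_2(top_2)|.
= 11 * 3 = 33.

33


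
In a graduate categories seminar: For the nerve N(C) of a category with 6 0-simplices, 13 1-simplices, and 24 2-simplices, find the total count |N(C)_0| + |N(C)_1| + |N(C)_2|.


The 2-skeleton of the nerve N(C) consists of simplices in dimensions 0, 1, 2:
  |N(C)_0| = 6 (objects)
  |N(C)_1| = 13 (morphisms)
  |N(C)_2| = 24 (composable pairs)
Total = 6 + 13 + 24 = 43

43


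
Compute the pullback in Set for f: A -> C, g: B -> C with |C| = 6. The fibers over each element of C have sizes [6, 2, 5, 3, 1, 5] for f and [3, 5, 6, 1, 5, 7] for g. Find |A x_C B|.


The pullback A x_C B consists of pairs (a, b) with f(a) = g(b).
For each element c in C, the fiber product has |f^-1(c)| * |g^-1(c)| elements.
Summing over C: 6 * 3 + 2 * 5 + 5 * 6 + 3 * 1 + 1 * 5 + 5 * 7
= 18 + 10 + 30 + 3 + 5 + 35 = 101

101


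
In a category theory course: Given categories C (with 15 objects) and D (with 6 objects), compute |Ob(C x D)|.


The product category C x D has objects that are pairs (c, d).
Number of pairs = |Ob(C)| * |Ob(D)| = 15 * 6 = 90

90


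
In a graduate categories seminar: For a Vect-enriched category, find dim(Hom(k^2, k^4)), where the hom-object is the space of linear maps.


In Vect-enriched categories, Hom(k^n, k^m) is the space of m x n matrices.
dim(Hom(k^2, k^4)) = 4 * 2 = 8

8


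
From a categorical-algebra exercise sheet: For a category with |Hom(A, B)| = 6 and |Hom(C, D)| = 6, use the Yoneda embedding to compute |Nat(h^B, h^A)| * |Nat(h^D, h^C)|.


By the Yoneda lemma, Nat(h^B, h^A) is isomorphic to Hom(A, B),
so |Nat(h^B, h^A)| = |Hom(A, B)| and |Nat(h^D, h^C)| = |Hom(C, D)|.
|Hom(A, B)| = 6, |Hom(C, D)| = 6.
|Nat(h^B, h^A) x Nat(h^D, h^C)| = 6 * 6 = 36

36


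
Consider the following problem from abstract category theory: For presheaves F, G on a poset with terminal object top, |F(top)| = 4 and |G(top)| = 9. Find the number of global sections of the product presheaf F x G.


Global sections of a presheaf on a poset with terminal top satisfy
Gamma(H) ~ H(top). Presheaves admit pointwise products, so
(F x G)(top) = F(top) x G(top) (Cartesian product).
|Gamma(F x G)| = |F(top)| * |G(top)| = 4 * 9 = 36.

36


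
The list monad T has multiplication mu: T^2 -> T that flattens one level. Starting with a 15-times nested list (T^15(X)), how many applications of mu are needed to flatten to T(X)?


Each application of mu: T^2 -> T removes one layer of nesting.
Starting at depth 15 (i.e., T^15(X)), we need to reach T(X).
Number of mu applications = 15 - 1 = 14

14


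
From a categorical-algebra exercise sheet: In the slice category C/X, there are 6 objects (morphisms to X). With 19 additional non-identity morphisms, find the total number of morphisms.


In the slice category C/X, objects are morphisms to X.
Identity morphisms: 6 (one per object of C/X).
Non-identity morphisms: 19.
Total = 6 + 19 = 25

25


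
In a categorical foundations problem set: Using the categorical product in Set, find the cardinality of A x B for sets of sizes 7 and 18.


In Set, the product A x B is the Cartesian product.
By the universal property, |A x B| = |A| * |B|.
|A x B| = 7 * 18 = 126

126


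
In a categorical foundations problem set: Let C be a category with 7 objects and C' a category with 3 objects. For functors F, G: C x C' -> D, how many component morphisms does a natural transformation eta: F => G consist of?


A natural transformation eta: F => G assigns one component morphism per
object of the domain category.
The domain is the product category C x C', so
|Ob(C x C')| = |Ob(C)| * |Ob(C')| = 7 * 3 = 21.
Therefore eta has 21 component morphisms.

21


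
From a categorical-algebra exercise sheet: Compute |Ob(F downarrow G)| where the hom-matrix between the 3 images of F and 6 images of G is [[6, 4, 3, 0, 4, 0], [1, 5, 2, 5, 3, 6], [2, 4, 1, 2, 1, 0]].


Objects of (F downarrow G) are triples (a, b, h: F(a)->G(b)).
The count equals the sum of all entries in the hom-matrix.
sum(row 0) = 17
sum(row 1) = 22
sum(row 2) = 10
Grand total = 49

49


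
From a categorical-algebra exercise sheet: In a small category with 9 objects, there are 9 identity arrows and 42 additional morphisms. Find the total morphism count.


Each object has an identity morphism, giving 9 identities.
Adding the 42 non-identity morphisms:
Total = 9 + 42 = 51

51


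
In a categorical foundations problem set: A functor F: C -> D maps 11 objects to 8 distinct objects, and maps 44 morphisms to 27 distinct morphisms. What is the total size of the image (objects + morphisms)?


The image of F consists of distinct objects and distinct morphisms.
|Im(F)| on objects = 8
|Im(F)| on morphisms = 27
Total image cardinality = 8 + 27 = 35

35


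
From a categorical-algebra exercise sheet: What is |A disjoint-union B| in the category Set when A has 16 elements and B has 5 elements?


In Set, the coproduct A + B is the disjoint union.
|A + B| = |A| + |B| = 16 + 5 = 21

21


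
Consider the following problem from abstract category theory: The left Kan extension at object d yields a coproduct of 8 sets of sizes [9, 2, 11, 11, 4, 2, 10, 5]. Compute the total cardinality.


Pointwise, the left Kan extension (Lan_F H)(d) is the colimit, indexed
by the comma category (F downarrow d), of H composed with the
projection (F downarrow d) -> C. Here that colimit is given
as a coproduct (disjoint union) of sets, so its cardinality is the
sum of the sizes of the summands.
Coproduct of sets with sizes: 9 + 2 + 11 + 11 + 4 + 2 + 10 + 5
= 54

54


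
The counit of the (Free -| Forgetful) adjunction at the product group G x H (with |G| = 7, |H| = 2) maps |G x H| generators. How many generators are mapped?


The counit epsilon_K: F(U(K)) -> K of the Free-Forgetful adjunction
maps |K| generators of F(U(K)) into K. For K = G x H (the product group),
|G x H| = |G| * |H|.
Total generators mapped = 7 * 2 = 14.

14


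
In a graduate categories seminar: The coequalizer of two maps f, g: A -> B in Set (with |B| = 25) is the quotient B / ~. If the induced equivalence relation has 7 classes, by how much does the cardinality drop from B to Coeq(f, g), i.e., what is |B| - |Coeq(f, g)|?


The coequalizer Coeq(f, g) = B / ~ has one element per equivalence class.
|B| = 25, |Coeq(f, g)| = 7.
|B| - |Coeq(f, g)| = 25 - 7 = 18.

18


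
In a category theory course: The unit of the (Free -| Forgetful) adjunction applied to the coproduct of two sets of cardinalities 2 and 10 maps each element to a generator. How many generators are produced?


The unit eta_X: X -> U(F(X)) of the Free-Forgetful adjunction
maps each element of X to a generator of F(X). For X = S + T (disjoint
union in Set), |S + T| = |S| + |T|.
Total mappings = 2 + 10 = 12.

12


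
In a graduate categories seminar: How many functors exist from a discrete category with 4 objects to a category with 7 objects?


A functor from a discrete category C to D is determined by
where each object maps. Each of the 4 objects of C can map
to any of the 7 objects of D independently.
Number of functors = 7^4 = 2401

2401


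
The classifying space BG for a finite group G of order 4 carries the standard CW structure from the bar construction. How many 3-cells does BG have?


In the bar-construction CW model of BG, the n-cells are indexed by
n-tuples [g_1|...|g_n] of non-identity elements of G (degenerate
simplices with some g_i = e do not contribute cells), so there are
(|G| - 1)^n n-cells.
For dim = 3 with |G| = 4:
cells = (4 - 1)^3 = 3^3 = 27

27


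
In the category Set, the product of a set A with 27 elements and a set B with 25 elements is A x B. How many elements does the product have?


In Set, the product A x B is the Cartesian product.
By the universal property, |A x B| = |A| * |B|.
|A x B| = 27 * 25 = 675

675


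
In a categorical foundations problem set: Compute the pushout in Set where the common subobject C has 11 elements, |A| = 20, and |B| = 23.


The pushout A +_C B identifies the images of C in A and B.
|A +_C B| = |A| + |B| - |C| (for injections).
= 20 + 23 - 11 = 32

32


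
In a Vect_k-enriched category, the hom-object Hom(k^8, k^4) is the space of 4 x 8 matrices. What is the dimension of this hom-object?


In Vect-enriched categories, Hom(k^n, k^m) is the space of m x n matrices.
dim(Hom(k^8, k^4)) = 4 * 8 = 32

32


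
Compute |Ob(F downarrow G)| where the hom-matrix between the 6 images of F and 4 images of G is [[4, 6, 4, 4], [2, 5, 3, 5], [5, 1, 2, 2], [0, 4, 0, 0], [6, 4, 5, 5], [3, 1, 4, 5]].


Objects of (F downarrow G) are triples (a, b, h: F(a)->G(b)).
The count equals the sum of all entries in the hom-matrix.
sum(row 0) = 18
sum(row 1) = 15
sum(row 2) = 10
sum(row 3) = 4
sum(row 4) = 20
sum(row 5) = 13
Grand total = 80

80


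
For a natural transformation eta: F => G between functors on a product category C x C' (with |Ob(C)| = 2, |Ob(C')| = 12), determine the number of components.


A natural transformation eta: F => G assigns one component morphism per
object of the domain category.
The domain is the product category C x C', so
|Ob(C x C')| = |Ob(C)| * |Ob(C')| = 2 * 12 = 24.
Therefore eta has 24 component morphisms.

24


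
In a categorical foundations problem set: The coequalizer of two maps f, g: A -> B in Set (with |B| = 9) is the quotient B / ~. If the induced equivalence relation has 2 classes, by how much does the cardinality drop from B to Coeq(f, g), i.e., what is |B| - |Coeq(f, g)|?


The coequalizer Coeq(f, g) = B / ~ has one element per equivalence class.
|B| = 9, |Coeq(f, g)| = 2.
|B| - |Coeq(f, g)| = 9 - 2 = 7.

7


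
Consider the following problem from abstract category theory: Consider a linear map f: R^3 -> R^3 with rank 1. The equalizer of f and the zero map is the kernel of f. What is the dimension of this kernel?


The equalizer of f and the zero map is ker(f).
By the rank-nullity theorem: dim(ker(f)) = dim(domain) - rank(f).
dim(ker(f)) = 3 - 1 = 2

2


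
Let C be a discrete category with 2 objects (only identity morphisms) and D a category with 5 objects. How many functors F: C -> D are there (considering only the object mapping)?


A functor from a discrete category C to D is determined by
where each object maps. Each of the 2 objects of C can map
to any of the 5 objects of D independently.
Number of functors = 5^2 = 25

25


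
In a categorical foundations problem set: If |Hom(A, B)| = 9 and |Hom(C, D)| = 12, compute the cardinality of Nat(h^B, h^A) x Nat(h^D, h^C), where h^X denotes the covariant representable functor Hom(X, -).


By the Yoneda lemma, Nat(h^B, h^A) is isomorphic to Hom(A, B),
so |Nat(h^B, h^A)| = |Hom(A, B)| and |Nat(h^D, h^C)| = |Hom(C, D)|.
|Hom(A, B)| = 9, |Hom(C, D)| = 12.
|Nat(h^B, h^A) x Nat(h^D, h^C)| = 9 * 12 = 108

108


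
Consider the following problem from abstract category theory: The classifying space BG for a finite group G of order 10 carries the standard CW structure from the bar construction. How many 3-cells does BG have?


In the bar-construction CW model of BG, the n-cells are indexed by
n-tuples [g_1|...|g_n] of non-identity elements of G (degenerate
simplices with some g_i = e do not contribute cells), so there are
(|G| - 1)^n n-cells.
For dim = 3 with |G| = 10:
cells = (10 - 1)^3 = 9^3 = 729

729


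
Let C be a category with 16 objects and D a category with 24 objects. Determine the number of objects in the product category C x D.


The product category C x D has objects that are pairs (c, d).
Number of pairs = |Ob(C)| * |Ob(D)| = 16 * 24 = 384

384


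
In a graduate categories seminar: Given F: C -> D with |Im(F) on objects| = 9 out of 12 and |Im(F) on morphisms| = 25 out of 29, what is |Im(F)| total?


The image of F consists of distinct objects and distinct morphisms.
|Im(F)| on objects = 9
|Im(F)| on morphisms = 25
Total image cardinality = 9 + 25 = 34

34


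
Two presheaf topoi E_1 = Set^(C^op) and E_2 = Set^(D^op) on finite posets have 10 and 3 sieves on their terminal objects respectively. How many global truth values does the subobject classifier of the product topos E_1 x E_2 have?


In a product of presheaf topoi E_1 x E_2, the subobject classifier
is Omega = Omega_1 x Omega_2 (componentwise), so
|Omega(top)| = |Omega_1(top_1)| * |Omega_2(top_2)|.
= 10 * 3 = 30.

30


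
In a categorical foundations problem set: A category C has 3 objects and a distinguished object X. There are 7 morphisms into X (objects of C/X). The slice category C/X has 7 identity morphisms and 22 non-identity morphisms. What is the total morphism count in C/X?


In the slice category C/X, objects are morphisms to X.
Identity morphisms: 7 (one per object of C/X).
Non-identity morphisms: 22.
Total = 7 + 22 = 29

29


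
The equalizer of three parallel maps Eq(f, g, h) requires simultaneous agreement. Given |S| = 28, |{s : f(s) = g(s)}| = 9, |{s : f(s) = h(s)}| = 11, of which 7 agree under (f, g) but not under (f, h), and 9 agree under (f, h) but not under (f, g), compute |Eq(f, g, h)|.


Eq(f, g, h) is the triple-agreement set: points in S where all three
maps take the same value. Using inclusion-exclusion on the pairwise data:
Pair (f, g) agrees on 9 points; pair (f, h) on 11 points.
Points agreeing under (f, g) but not (f, h) = 7; under (f, h) but not (f, g) = 9.
Triple-agreement = agreement-in-(f, g) minus points that agree under (f, g) but not (f, h):
|Eq(f, g, h)| = 9 - 7 = 2
(cross-check via (f, h): 11 - 9 = 2.)

2


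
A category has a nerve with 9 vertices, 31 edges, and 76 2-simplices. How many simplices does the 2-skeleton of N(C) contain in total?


The 2-skeleton of the nerve N(C) consists of simplices in dimensions 0, 1, 2:
  |N(C)_0| = 9 (objects)
  |N(C)_1| = 31 (morphisms)
  |N(C)_2| = 76 (composable pairs)
Total = 9 + 31 + 76 = 116

116


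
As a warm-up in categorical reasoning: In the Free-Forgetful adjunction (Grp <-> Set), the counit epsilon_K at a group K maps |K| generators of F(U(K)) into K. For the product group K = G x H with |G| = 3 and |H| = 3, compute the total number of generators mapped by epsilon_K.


The counit epsilon_K: F(U(K)) -> K of the Free-Forgetful adjunction
maps |K| generators of F(U(K)) into K. For K = G x H (the product group),
|G x H| = |G| * |H|.
Total generators mapped = 3 * 3 = 9.

9


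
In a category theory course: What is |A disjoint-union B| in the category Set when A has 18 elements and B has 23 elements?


In Set, the coproduct A + B is the disjoint union.
|A + B| = |A| + |B| = 18 + 23 = 41

41


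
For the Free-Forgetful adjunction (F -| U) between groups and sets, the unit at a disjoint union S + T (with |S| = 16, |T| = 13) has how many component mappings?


The unit eta_X: X -> U(F(X)) of the Free-Forgetful adjunction
maps each element of X to a generator of F(X). For X = S + T (disjoint
union in Set), |S + T| = |S| + |T|.
Total mappings = 16 + 13 = 29.

29


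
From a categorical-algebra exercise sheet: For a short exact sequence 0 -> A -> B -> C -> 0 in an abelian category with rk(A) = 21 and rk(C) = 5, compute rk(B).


For a short exact sequence 0 -> A -> B -> C -> 0,
rank is additive: rank(B) = rank(A) + rank(C).
rank(B) = 21 + 5 = 26

26


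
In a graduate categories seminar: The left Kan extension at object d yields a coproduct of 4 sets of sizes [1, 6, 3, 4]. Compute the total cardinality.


Pointwise, the left Kan extension (Lan_F H)(d) is the colimit, indexed
by the comma category (F downarrow d), of H composed with the
projection (F downarrow d) -> C. Here that colimit is given
as a coproduct (disjoint union) of sets, so its cardinality is the
sum of the sizes of the summands.
Coproduct of sets with sizes: 1 + 6 + 3 + 4
= 14

14


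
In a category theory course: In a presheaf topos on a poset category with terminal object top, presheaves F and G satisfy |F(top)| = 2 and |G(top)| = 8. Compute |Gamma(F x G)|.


Global sections of a presheaf on a poset with terminal top satisfy
Gamma(H) ~ H(top). Presheaves admit pointwise products, so
(F x G)(top) = F(top) x G(top) (Cartesian product).
|Gamma(F x G)| = |F(top)| * |G(top)| = 2 * 8 = 16.

16


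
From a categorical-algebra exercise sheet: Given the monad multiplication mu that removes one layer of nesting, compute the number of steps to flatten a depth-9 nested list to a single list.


Each application of mu: T^2 -> T removes one layer of nesting.
Starting at depth 9 (i.e., T^9(X)), we need to reach T(X).
Number of mu applications = 9 - 1 = 8

8


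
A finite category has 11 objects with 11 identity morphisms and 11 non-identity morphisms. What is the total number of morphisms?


Each object has an identity morphism, giving 11 identities.
Adding the 11 non-identity morphisms:
Total = 11 + 11 = 22

22


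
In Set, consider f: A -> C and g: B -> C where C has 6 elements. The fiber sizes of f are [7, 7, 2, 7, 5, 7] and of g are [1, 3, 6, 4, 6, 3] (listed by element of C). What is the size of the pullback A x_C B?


The pullback A x_C B consists of pairs (a, b) with f(a) = g(b).
For each element c in C, the fiber product has |f^-1(c)| * |g^-1(c)| elements.
Summing over C: 7 * 1 + 7 * 3 + 2 * 6 + 7 * 4 + 5 * 6 + 7 * 3
= 7 + 21 + 12 + 28 + 30 + 21 = 119

119


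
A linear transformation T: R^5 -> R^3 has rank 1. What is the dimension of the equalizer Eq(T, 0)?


The equalizer of f and the zero map is ker(f).
By the rank-nullity theorem: dim(ker(f)) = dim(domain) - rank(f).
dim(ker(f)) = 5 - 1 = 4

4


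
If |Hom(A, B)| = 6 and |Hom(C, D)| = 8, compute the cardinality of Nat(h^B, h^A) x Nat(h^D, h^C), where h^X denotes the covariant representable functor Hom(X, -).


By the Yoneda lemma, Nat(h^B, h^A) is isomorphic to Hom(A, B),
so |Nat(h^B, h^A)| = |Hom(A, B)| and |Nat(h^D, h^C)| = |Hom(C, D)|.
|Hom(A, B)| = 6, |Hom(C, D)| = 8.
|Nat(h^B, h^A) x Nat(h^D, h^C)| = 6 * 8 = 48

48


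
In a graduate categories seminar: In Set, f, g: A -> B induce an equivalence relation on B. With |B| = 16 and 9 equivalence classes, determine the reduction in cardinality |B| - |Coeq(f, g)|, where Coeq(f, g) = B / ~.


The coequalizer Coeq(f, g) = B / ~ has one element per equivalence class.
|B| = 16, |Coeq(f, g)| = 9.
|B| - |Coeq(f, g)| = 16 - 9 = 7.

7


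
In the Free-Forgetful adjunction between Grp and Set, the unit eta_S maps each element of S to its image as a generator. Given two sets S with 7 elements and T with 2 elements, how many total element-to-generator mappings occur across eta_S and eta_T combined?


The unit eta_X: X -> U(F(X)) of the Free-Forgetful adjunction
maps each element of X to a generator of F(X). For X = S + T (disjoint
union in Set), |S + T| = |S| + |T|.
Total mappings = 7 + 2 = 9.

9


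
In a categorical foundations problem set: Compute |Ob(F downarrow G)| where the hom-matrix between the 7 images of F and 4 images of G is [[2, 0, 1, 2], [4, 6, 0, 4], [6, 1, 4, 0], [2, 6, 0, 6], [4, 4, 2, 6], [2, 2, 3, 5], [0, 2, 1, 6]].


Objects of (F downarrow G) are triples (a, b, h: F(a)->G(b)).
The count equals the sum of all entries in the hom-matrix.
sum(row 0) = 5
sum(row 1) = 14
sum(row 2) = 11
sum(row 3) = 14
sum(row 4) = 16
sum(row 5) = 12
sum(row 6) = 9
Grand total = 81

81


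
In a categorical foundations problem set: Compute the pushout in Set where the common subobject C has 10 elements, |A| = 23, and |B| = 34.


The pushout A +_C B identifies the images of C in A and B.
|A +_C B| = |A| + |B| - |C| (for injections).
= 23 + 34 - 10 = 47

47


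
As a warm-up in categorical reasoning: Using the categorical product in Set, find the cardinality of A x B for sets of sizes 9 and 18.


In Set, the product A x B is the Cartesian product.
By the universal property, |A x B| = |A| * |B|.
|A x B| = 9 * 18 = 162

162


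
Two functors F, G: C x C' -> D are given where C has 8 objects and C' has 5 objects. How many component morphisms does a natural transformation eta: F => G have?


A natural transformation eta: F => G assigns one component morphism per
object of the domain category.
The domain is the product category C x C', so
|Ob(C x C')| = |Ob(C)| * |Ob(C')| = 8 * 5 = 40.
Therefore eta has 40 component morphisms.

40


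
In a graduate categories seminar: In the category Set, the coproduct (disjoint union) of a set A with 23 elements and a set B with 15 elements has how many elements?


In Set, the coproduct A + B is the disjoint union.
|A + B| = |A| + |B| = 23 + 15 = 38

38


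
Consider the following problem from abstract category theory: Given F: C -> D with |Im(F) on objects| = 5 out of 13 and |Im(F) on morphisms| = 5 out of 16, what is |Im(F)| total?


The image of F consists of distinct objects and distinct morphisms.
|Im(F)| on objects = 5
|Im(F)| on morphisms = 5
Total image cardinality = 5 + 5 = 10

10


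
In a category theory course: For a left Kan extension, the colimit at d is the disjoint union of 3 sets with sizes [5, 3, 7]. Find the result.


Pointwise, the left Kan extension (Lan_F H)(d) is the colimit, indexed
by the comma category (F downarrow d), of H composed with the
projection (F downarrow d) -> C. Here that colimit is given
as a coproduct (disjoint union) of sets, so its cardinality is the
sum of the sizes of the summands.
Coproduct of sets with sizes: 5 + 3 + 7
= 15

15


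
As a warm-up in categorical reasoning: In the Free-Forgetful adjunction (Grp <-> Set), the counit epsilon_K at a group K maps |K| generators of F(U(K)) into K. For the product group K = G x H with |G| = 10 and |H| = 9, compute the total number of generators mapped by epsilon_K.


The counit epsilon_K: F(U(K)) -> K of the Free-Forgetful adjunction
maps |K| generators of F(U(K)) into K. For K = G x H (the product group),
|G x H| = |G| * |H|.
Total generators mapped = 10 * 9 = 90.

90


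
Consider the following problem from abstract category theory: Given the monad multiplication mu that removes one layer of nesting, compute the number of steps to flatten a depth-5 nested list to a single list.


Each application of mu: T^2 -> T removes one layer of nesting.
Starting at depth 5 (i.e., T^5(X)), we need to reach T(X).
Number of mu applications = 5 - 1 = 4

4


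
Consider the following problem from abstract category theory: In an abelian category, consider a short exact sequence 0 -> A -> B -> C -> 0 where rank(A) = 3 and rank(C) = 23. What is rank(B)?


For a short exact sequence 0 -> A -> B -> C -> 0,
rank is additive: rank(B) = rank(A) + rank(C).
rank(B) = 3 + 23 = 26

26


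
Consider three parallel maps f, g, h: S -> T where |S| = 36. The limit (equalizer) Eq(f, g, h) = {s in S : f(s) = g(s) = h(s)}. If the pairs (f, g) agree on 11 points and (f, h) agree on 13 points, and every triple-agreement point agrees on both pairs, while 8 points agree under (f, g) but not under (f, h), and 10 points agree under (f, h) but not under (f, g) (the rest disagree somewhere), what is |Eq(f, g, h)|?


Eq(f, g, h) is the triple-agreement set: points in S where all three
maps take the same value. Using inclusion-exclusion on the pairwise data:
Pair (f, g) agrees on 11 points; pair (f, h) on 13 points.
Points agreeing under (f, g) but not (f, h) = 8; under (f, h) but not (f, g) = 10.
Triple-agreement = agreement-in-(f, g) minus points that agree under (f, g) but not (f, h):
|Eq(f, g, h)| = 11 - 8 = 3
(cross-check via (f, h): 13 - 10 = 3.)

3


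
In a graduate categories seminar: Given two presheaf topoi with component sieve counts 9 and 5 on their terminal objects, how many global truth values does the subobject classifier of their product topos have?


In a product of presheaf topoi E_1 x E_2, the subobject classifier
is Omega = Omega_1 x Omega_2 (componentwise), so
|Omega(top)| = |Omega_1(top_1)| * |Omega_2(top_2)|.
= 9 * 5 = 45.

45


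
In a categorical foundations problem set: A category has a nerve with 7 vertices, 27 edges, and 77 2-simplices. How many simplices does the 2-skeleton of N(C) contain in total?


The 2-skeleton of the nerve N(C) consists of simplices in dimensions 0, 1, 2:
  |N(C)_0| = 7 (objects)
  |N(C)_1| = 27 (morphisms)
  |N(C)_2| = 77 (composable pairs)
Total = 7 + 27 + 77 = 111

111
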